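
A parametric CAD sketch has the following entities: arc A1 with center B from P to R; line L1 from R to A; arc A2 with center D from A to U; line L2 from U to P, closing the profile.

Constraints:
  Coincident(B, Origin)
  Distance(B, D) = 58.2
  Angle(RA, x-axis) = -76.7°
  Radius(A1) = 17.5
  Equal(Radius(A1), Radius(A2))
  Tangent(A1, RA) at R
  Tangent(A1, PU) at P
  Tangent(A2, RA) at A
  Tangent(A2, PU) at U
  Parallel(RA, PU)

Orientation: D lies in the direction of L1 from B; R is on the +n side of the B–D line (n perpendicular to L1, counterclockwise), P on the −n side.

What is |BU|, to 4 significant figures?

60.77

The slot axis is L1's direction at -76.7°, so u = (cos -76.7°, sin -76.7°) = (0.2300, -0.9732) and n = (−sin -76.7°, cos -76.7°) = (0.9732, 0.2300). B is at the origin and D lies 58.2 along u from B, so D = 58.2·u = (13.39, -56.64). Tangency of A1 to both parallel lines with radius 17.5 puts R and P at B ± 17.5·n: R = (17.03, 4.026), P = (-17.03, -4.026). Equal radii place A and U the same way about D: A = D + 17.5·n = (30.42, -52.61), U = D − 17.5·n = (-3.642, -60.66). Then |BU| = |U − B| = 60.77.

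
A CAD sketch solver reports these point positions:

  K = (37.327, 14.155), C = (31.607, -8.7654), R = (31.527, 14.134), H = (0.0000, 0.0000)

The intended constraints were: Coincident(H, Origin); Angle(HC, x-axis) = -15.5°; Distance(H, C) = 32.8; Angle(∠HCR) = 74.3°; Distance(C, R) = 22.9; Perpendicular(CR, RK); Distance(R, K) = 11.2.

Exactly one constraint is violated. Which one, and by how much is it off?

Distance(R, K) = 11.2 — off by 5.40.

H = (0.00, 0.00) ✓; HC at -15.50° ✓; |HC| = 32.80 ✓; ∠HCR = 74.30° ✓; |CR| = 22.90 ✓; ∠(CR, RK) = 89.99° ✓; |RK| = 5.800 ✗.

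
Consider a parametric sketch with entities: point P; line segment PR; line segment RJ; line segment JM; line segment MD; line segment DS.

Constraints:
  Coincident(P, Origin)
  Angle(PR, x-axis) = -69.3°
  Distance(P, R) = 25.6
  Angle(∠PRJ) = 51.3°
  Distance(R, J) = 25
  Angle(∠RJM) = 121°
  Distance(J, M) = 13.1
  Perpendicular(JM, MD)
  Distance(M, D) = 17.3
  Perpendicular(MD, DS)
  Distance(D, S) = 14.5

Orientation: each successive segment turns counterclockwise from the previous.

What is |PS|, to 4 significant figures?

13.91

P is at the origin; PR runs at -69.3° with length 25.6, so R = (9.049, -23.95). ∠PRJ = 51.3° gives RJ at 59.40° from the x-axis; with |RJ| = 25.0, J = (21.77, -2.429). ∠RJM = 121.0° gives JM at 118.4° from the x-axis; with |JM| = 13.1, M = (15.54, 9.095). JM ⟂ MD, so MD runs at -151.6°; with |MD| = 17.3, D = (0.3264, 0.8663). The perpendicularity gives DS at right angles to MD, so DS runs at -61.60°; with |DS| = 14.5, S = (7.223, -11.89). Then |PS| = |S − P| = 13.91.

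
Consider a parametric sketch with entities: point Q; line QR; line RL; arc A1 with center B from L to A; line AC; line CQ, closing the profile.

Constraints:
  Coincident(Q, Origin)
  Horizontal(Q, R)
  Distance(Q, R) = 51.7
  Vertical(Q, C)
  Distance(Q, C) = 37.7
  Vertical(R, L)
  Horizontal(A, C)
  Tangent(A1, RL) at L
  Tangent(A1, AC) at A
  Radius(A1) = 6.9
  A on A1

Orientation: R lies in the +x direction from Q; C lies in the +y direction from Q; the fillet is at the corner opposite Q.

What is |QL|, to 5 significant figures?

60.179

The virtual corner opposite Q is at (51.700, 37.700). Since A1 is tangent to RL there, BL ⟂ RL and the tangent condition forces BA to be normal to AC, with radius 6.9, so the center B sits 6.9 in from both sides at B = (44.800, 30.800). That places the tangent points at L = (51.700, 30.800) on RL and A = (44.800, 37.700) on AC. Then |QL| = |L − Q| = 60.179.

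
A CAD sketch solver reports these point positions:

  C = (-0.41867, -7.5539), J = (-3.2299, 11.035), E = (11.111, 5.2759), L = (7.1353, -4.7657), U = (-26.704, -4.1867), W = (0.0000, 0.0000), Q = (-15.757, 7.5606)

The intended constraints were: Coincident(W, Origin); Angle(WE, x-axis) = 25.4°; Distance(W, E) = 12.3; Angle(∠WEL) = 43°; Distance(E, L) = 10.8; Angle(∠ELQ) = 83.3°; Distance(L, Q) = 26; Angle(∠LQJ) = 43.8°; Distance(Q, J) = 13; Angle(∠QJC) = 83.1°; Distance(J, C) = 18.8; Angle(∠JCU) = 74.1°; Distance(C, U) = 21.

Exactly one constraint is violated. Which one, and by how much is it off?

Distance(C, U) = 21 — off by 5.50.

W = (0.00, 0.00) ✓; WE at 25.40° ✓; |WE| = 12.30 ✓; ∠WEL = 43.00° ✓; |EL| = 10.80 ✓; ∠ELQ = 83.30° ✓; |LQ| = 26.00 ✓; ∠LQJ = 43.80° ✓; |QJ| = 13.00 ✓; ∠QJC = 83.10° ✓; |JC| = 18.80 ✓; ∠JCU = 74.10° ✓; |CU| = 26.50 ✗.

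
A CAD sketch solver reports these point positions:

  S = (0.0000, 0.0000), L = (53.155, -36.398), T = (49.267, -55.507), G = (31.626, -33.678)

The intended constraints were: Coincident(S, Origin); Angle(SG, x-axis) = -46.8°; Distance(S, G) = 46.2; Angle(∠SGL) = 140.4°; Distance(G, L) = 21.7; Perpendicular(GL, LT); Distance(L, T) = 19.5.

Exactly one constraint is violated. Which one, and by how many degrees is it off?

Perpendicular(GL, LT) — off by 4.30°.

S = (0.00, 0.00) ✓; SG at -46.80° ✓; |SG| = 46.20 ✓; ∠SGL = 140.4° ✓; |GL| = 21.70 ✓; ∠(GL, LT) = 94.30° ✗; |LT| = 19.50 ✓.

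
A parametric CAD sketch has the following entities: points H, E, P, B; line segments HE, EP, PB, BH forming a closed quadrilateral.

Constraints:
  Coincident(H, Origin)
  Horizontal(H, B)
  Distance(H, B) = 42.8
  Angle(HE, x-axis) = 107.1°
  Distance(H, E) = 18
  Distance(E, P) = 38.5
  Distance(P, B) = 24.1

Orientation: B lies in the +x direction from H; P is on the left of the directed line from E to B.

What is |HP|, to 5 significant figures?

39.574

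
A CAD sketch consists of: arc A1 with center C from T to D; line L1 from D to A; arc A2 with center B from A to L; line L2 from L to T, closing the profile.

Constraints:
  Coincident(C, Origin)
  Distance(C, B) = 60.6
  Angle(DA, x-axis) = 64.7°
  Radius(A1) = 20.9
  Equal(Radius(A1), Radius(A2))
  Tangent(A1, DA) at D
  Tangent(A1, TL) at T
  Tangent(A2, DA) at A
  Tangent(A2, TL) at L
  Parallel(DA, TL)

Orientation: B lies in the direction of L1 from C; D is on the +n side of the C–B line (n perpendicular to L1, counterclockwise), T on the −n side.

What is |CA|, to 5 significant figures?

64.103

The slot axis is L1's direction at 64.7°, so u = (cos 64.7°, sin 64.7°) = (0.42736, 0.90408) and n = (−sin 64.7°, cos 64.7°) = (-0.90408, 0.42736). C is at the origin and B lies 60.6 along u from C, so B = 60.6·u = (25.898, 54.787). Tangency of A1 to both parallel lines with radius 20.9 puts D and T at C ± 20.9·n: D = (-18.895, 8.9318), T = (18.895, -8.9318). Equal radii place A and L the same way about B: A = B + 20.9·n = (7.0026, 63.719), L = B − 20.9·n = (44.793, 45.856). Then |CA| = |A − C| = 64.103.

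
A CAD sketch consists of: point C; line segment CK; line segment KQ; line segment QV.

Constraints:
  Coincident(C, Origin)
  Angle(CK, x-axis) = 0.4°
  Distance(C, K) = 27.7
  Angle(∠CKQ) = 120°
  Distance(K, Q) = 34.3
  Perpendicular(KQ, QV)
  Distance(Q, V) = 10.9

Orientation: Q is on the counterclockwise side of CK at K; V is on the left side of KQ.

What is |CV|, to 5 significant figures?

49.897

∠CKQ = 120.0°, so KQ runs at 0.4° + (180° − 120.0°) = 60.400° from the x-axis; with |KQ| = 34.3, Q = K + 34.3·(cos 60.400°, sin 60.400°) = (44.642, 30.017). The perpendicularity gives QV at right angles to KQ; with |QV| = 10.9 on the left of KQ, V = Q + 10.9·(-0.86949, 0.49394) = (35.164, 35.401). Then |CV| = |V − C| = 49.897.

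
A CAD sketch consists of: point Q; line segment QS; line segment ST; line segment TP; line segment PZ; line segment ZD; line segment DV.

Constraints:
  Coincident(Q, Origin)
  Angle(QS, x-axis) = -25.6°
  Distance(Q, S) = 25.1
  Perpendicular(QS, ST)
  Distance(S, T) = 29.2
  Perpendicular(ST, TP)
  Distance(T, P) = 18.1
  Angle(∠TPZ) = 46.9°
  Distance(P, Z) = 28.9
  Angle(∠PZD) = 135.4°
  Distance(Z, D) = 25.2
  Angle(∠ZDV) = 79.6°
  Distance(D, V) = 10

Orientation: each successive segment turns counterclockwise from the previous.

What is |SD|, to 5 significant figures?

27.747

Q is at the origin; QS runs at -25.6° with length 25.1, so S = (22.636, -10.845). QS ⟂ ST, so ST runs at 64.400°; with |ST| = 29.2, T = (35.253, 15.488). ST is perpendicular to TP, so TP runs at 154.40°; with |TP| = 18.1, P = (18.930, 23.309). ∠TPZ = 46.9° gives PZ at -72.500° from the x-axis; with |PZ| = 28.9, Z = (27.620, -4.2535). ∠PZD = 135.4° gives ZD at -27.900° from the x-axis; with |ZD| = 25.2, D = (49.891, -16.045). Then |SD| = |D − S| = 27.747.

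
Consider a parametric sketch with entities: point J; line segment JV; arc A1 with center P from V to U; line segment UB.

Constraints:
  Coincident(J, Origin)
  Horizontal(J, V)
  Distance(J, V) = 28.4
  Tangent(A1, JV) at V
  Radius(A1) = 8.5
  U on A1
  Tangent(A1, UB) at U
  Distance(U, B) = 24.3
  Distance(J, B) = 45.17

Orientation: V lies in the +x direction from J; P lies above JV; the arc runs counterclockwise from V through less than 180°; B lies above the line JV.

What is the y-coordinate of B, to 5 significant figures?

34.221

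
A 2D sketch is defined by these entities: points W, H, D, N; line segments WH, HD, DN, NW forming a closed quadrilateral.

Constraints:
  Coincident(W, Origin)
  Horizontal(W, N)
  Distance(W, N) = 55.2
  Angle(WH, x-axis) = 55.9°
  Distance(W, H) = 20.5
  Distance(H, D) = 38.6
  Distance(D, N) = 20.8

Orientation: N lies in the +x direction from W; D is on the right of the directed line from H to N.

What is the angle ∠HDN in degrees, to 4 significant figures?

99.89°

W is at the origin; WN is horizontal with |WN| = 55.2 and N in +x, so N = (55.2, 0). WH runs at 55.9° with |WH| = 20.5, so H = (11.49, 16.98). D is determined by |HD| = 38.6 and |DN| = 20.8 together: it lies at the intersection of circle(H, 38.6) and circle(N, 20.8). With |HN| = 46.89, the foot of the radical line on HN is 34.72 from H and the perpendicular offset is √(38.6² − 34.72²) = 16.87. Taking the right-of-HN solution: D = (37.75, -11.32).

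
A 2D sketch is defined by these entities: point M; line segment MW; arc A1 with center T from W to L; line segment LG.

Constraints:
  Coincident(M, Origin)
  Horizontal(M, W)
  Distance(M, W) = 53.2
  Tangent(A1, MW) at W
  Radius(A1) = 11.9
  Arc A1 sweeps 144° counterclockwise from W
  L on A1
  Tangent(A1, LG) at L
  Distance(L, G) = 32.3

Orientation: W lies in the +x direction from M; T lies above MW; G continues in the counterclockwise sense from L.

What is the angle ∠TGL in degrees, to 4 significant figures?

20.22°

On A1, W sits at bearing -90° from T; a 144° counterclockwise sweep puts L at bearing 54°, so L = T + 11.9·(cos 54°, sin 54°) = (60.19, 21.53). A1 meets LG tangentially, so TL is at right angles to LG, so LG runs along (−sin 54°, cos 54°); with |LG| = 32.3, G = (34.06, 40.51). Then cos ∠TGL = GT·GL / (|GT||GL|), giving 20.22°.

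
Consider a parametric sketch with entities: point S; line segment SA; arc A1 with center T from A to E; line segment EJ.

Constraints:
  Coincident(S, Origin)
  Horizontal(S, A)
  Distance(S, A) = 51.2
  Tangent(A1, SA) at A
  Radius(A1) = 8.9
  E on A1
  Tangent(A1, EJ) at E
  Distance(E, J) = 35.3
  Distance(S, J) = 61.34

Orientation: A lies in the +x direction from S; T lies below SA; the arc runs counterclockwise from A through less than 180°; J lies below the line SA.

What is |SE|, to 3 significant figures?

43.2

S is at the origin; S and A share the same y with |SA| = 51.2 and A on the +x side, so A = (51.2, 0.00). Since A1 is tangent to SA there, TA ⟂ SA, so T = A + (0, -8.9) = (51.2, -8.90). Since TE ⟂ EJ (tangency), |TJ| = √(8.9² + 35.3²) = 36.4 regardless of where E sits on A1. So J lies on both circle(S, 61.34) and circle(T, 36.4); the below-SA intersection is J = (42.5, -44.2). E is the foot of the tangent from J: E = (42.3, -8.95).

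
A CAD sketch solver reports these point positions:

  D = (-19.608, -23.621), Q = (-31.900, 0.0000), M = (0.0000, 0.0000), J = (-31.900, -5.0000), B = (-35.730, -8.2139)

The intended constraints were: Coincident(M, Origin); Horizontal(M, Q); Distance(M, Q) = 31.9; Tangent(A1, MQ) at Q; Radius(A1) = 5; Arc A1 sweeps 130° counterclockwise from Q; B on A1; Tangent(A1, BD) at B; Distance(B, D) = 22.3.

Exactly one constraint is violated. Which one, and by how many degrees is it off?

Tangent(A1, BD) at B — off by 6.30°.

M = (0.00, 0.00) ✓; M.y = 0.00, Q.y = 0.00 ✓; |MQ| = 31.90 ✓; ∠(JQ, QM) = 90.00° ✓; |JQ| = 5.000 ✓; bearing(J→B) − bearing(J→Q) = 130.0° ✓; |JB| = 5.000 ✓; ∠(JB, BD) = 83.70° ✗; |BD| = 22.30 ✓.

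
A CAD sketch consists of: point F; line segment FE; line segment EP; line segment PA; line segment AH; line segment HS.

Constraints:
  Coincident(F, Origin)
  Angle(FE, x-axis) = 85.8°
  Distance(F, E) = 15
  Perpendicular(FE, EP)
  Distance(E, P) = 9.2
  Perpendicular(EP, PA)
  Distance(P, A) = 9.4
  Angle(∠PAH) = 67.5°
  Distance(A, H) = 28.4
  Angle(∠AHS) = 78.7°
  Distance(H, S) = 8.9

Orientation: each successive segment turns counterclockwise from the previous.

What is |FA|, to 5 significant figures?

10.770

F is at the origin; FE runs at 85.8° with length 15.0, so E = (1.0986, 14.960). FE ⟂ EP, so EP runs at 175.80°; with |EP| = 9.2, P = (-8.0767, 15.634). EP ⟂ PA, so PA runs at -94.200°; with |PA| = 9.4, A = (-8.7652, 6.2588). Then |FA| = |A − F| = 10.770.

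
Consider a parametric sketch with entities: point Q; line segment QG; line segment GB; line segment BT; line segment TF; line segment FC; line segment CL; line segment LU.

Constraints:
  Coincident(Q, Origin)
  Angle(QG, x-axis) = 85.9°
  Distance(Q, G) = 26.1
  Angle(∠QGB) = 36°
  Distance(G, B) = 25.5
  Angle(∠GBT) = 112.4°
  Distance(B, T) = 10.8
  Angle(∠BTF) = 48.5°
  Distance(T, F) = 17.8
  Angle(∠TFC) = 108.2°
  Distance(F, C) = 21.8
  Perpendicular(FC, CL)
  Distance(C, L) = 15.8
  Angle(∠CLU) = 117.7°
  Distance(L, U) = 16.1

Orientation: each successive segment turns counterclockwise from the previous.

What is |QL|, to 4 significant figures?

33.65

∠TFC = 108.2° gives FC at 140.8° from the x-axis; with |FC| = 21.8, C = (-20.09, 27.34). FC is perpendicular to CL, so CL runs at -129.2°; with |CL| = 15.8, L = (-30.07, 15.10). Then |QL| = |L − Q| = 33.65.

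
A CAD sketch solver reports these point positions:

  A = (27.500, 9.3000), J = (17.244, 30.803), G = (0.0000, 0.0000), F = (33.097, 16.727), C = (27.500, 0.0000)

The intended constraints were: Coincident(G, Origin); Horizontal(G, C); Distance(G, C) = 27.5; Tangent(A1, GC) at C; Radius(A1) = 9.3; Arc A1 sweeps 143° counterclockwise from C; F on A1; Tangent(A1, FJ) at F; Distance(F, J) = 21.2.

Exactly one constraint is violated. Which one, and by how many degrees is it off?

Tangent(A1, FJ) at F — off by 4.60°.

G = (0.00, 0.00) ✓; G.y = 0.00, C.y = 0.00 ✓; |GC| = 27.50 ✓; ∠(AC, CG) = 90.00° ✓; |AC| = 9.300 ✓; bearing(A→F) − bearing(A→C) = 143.0° ✓; |AF| = 9.300 ✓; ∠(AF, FJ) = 94.60° ✗; |FJ| = 21.20 ✓.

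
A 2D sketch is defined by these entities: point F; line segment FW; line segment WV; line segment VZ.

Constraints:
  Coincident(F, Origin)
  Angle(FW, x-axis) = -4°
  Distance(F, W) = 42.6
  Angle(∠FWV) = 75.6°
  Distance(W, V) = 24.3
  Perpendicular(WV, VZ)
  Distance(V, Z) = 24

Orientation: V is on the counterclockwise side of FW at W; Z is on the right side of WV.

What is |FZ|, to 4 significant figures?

66.69

F is at the origin; FW runs at -4.0° with length 42.6, so W = 42.6·(cos -4.0°, sin -4.0°) = (42.50, -2.972). ∠FWV = 75.6°, so WV runs at -4.0° + (180° − 75.6°) = 100.4° from the x-axis; with |WV| = 24.3, V = W + 24.3·(cos 100.4°, sin 100.4°) = (38.11, 20.93). The perpendicularity gives VZ at right angles to WV; with |VZ| = 24.0 on the right of WV, Z = V + 24.0·(0.9836, 0.1805) = (61.72, 25.26). Then |FZ| = |Z − F| = 66.69.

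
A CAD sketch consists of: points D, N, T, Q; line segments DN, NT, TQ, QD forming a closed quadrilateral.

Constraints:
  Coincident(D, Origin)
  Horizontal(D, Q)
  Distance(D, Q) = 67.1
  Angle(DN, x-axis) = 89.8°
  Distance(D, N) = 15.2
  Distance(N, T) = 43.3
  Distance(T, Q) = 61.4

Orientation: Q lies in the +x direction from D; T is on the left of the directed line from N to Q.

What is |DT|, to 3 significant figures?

55.7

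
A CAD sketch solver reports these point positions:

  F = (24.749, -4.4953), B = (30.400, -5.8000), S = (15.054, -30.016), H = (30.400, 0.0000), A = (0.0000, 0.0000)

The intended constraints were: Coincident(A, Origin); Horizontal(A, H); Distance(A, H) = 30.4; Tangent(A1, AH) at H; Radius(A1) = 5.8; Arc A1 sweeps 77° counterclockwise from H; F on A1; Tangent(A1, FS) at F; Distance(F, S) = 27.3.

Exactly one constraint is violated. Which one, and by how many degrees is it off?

Tangent(A1, FS) at F — off by 7.80°.

A = (0.00, 0.00) ✓; A.y = 0.00, H.y = 0.00 ✓; |AH| = 30.40 ✓; ∠(BH, HA) = 90.00° ✓; |BH| = 5.800 ✓; bearing(B→F) − bearing(B→H) = 77.00° ✓; |BF| = 5.800 ✓; ∠(BF, FS) = 97.80° ✗; |FS| = 27.30 ✓.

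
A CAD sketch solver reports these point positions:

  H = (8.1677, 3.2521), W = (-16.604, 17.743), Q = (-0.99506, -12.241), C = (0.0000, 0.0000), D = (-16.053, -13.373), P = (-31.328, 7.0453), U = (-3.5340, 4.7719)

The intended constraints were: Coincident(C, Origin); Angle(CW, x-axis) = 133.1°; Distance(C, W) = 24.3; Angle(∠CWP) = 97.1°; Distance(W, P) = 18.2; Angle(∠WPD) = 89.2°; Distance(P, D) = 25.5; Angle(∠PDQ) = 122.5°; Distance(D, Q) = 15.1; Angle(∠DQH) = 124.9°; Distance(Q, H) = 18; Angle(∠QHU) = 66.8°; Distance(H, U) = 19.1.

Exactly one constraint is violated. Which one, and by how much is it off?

Distance(H, U) = 19.1 — off by 7.30.

C = (0.00, 0.00) ✓; CW at 133.1° ✓; |CW| = 24.30 ✓; ∠CWP = 97.10° ✓; |WP| = 18.20 ✓; ∠WPD = 89.20° ✓; |PD| = 25.50 ✓; ∠PDQ = 122.5° ✓; |DQ| = 15.10 ✓; ∠DQH = 124.9° ✓; |QH| = 18.00 ✓; ∠QHU = 66.80° ✓; |HU| = 11.80 ✗.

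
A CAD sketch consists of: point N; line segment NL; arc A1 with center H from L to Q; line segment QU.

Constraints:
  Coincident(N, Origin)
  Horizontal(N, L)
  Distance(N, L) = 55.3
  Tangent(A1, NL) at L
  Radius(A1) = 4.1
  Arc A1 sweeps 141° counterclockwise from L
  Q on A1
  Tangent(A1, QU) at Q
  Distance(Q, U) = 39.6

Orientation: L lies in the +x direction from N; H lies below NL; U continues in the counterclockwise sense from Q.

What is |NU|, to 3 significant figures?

89.5

N is at the origin; N and L share the same y with |NL| = 55.3 and L on the +x side, so L = (55.3, 0.00). Since A1 is tangent to NL there, HL ⟂ NL, so H = L + (0, -4.1) = (55.3, -4.10). On A1, L sits at bearing 90° from H; a 141° counterclockwise sweep puts Q at bearing 231°, so Q = H + 4.1·(cos 231°, sin 231°) = (52.7, -7.29). Since A1 is tangent to QU there, HQ ⟂ QU, so QU runs along (−sin 231°, cos 231°); with |QU| = 39.6, U = (83.5, -32.2). Then |NU| = |U − N| = 89.5.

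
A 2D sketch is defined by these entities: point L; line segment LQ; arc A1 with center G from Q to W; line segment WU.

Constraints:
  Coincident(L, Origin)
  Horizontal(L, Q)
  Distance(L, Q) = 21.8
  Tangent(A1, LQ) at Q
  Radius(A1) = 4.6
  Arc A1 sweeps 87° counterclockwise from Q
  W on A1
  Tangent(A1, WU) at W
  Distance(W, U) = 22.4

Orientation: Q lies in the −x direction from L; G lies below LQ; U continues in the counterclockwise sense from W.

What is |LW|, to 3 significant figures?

26.8

L is at the origin; L and Q share the same y with |LQ| = 21.8 and Q on the −x side, so Q = (-21.8, 0.00). Since A1 is tangent to LQ there, GQ ⟂ LQ, so G = Q + (0, -4.6) = (-21.8, -4.60). On A1, Q sits at bearing 90° from G; an 87° counterclockwise sweep puts W at bearing 177°, so W = G + 4.6·(cos 177°, sin 177°) = (-26.4, -4.36). Then |LW| = |W − L| = 26.8.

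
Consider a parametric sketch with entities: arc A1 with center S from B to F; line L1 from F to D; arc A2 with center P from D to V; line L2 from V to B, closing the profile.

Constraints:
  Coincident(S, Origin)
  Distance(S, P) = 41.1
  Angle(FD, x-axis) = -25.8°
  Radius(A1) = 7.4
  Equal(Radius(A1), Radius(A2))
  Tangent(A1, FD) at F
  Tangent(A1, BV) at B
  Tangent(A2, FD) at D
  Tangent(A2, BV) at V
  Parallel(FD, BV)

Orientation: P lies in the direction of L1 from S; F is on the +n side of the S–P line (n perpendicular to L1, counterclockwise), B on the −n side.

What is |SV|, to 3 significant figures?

41.8

Tangency of A1 to both parallel lines with radius 7.4 puts F and B at S ± 7.4·n: F = (3.22, 6.66), B = (-3.22, -6.66). Equal radii place D and V the same way about P: D = P + 7.4·n = (40.2, -11.2), V = P − 7.4·n = (33.8, -24.6). Then |SV| = |V − S| = 41.8.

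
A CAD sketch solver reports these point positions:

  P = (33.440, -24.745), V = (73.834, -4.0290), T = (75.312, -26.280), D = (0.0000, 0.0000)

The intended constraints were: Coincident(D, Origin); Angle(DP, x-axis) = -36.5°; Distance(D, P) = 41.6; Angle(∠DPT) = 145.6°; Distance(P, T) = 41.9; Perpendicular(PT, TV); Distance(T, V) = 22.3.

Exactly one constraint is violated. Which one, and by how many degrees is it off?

Perpendicular(PT, TV) — off by 5.90°.

D = (0.00, 0.00) ✓; DP at -36.50° ✓; |DP| = 41.60 ✓; ∠DPT = 145.6° ✓; |PT| = 41.90 ✓; ∠(PT, TV) = 95.90° ✗; |TV| = 22.30 ✓.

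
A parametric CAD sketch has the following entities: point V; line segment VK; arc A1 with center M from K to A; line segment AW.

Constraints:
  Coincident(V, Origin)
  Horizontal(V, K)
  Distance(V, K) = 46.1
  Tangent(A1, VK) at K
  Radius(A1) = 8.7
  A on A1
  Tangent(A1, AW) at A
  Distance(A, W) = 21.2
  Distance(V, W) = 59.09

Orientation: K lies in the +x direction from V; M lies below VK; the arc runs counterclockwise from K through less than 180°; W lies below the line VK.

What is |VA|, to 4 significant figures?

41.00

V is at the origin; VK is horizontal with |VK| = 46.1 and K on the +x side, so K = (46.10, 0.000). The tangent condition forces MK to be normal to VK, so M = K + (0, -8.7) = (46.10, -8.700). Since MA ⟂ AW (tangency), |MW| = √(8.7² + 21.2²) = 22.92 regardless of where A sits on A1. So W lies on both circle(V, 59.09) and circle(M, 22.92); the below-VK intersection is W = (50.15, -31.26). A is the foot of the tangent from W: A = (38.76, -13.37).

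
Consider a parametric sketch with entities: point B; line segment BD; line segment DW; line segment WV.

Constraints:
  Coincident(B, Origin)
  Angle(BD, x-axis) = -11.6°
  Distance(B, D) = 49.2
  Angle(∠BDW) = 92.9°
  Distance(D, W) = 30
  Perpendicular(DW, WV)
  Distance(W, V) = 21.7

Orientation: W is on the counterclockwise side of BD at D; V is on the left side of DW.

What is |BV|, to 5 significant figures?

42.525

B is at the origin; BD runs at -11.6° with length 49.2, so D = 49.2·(cos -11.6°, sin -11.6°) = (48.195, -9.8930). ∠BDW = 92.9°, so DW runs at -11.6° + (180° − 92.9°) = 75.500° from the x-axis; with |DW| = 30.0, W = D + 30.0·(cos 75.500°, sin 75.500°) = (55.707, 19.151). The perpendicularity gives WV at right angles to DW; with |WV| = 21.7 on the left of DW, V = W + 21.7·(-0.96815, 0.25038) = (34.698, 24.585). Then |BV| = |V − B| = 42.525.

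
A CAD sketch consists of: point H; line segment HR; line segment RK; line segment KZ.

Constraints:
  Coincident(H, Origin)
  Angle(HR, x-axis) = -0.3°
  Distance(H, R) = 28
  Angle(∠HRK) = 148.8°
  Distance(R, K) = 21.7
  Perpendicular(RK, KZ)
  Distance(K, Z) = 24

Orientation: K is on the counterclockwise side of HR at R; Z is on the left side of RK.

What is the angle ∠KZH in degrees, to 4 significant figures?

78.25°

H is at the origin; HR runs at -0.3° with length 28.0, so R = 28.0·(cos -0.3°, sin -0.3°) = (28.00, -0.1466). ∠HRK = 148.8°, so RK runs at -0.3° + (180° − 148.8°) = 30.90° from the x-axis; with |RK| = 21.7, K = R + 21.7·(cos 30.90°, sin 30.90°) = (46.62, 11.00). RK ⟂ KZ; with |KZ| = 24.0 on the left of RK, Z = K + 24.0·(-0.5135, 0.8581) = (34.29, 31.59). Then cos ∠KZH = ZK·ZH / (|ZK||ZH|), giving 78.25°.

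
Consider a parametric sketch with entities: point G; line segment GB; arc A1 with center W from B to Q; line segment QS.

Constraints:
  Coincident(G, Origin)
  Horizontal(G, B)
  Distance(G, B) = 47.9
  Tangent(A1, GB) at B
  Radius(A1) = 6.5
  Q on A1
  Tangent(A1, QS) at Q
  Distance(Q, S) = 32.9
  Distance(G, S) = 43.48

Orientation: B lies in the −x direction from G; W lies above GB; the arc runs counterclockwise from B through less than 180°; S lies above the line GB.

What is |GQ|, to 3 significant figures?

42.2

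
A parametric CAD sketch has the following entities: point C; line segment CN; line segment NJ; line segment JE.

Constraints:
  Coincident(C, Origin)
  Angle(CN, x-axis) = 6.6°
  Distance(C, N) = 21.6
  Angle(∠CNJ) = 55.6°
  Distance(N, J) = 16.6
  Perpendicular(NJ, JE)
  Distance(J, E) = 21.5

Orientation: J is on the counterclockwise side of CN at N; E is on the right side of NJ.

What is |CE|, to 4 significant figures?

39.57

C is at the origin; CN runs at 6.6° with length 21.6, so N = 21.6·(cos 6.6°, sin 6.6°) = (21.46, 2.483). ∠CNJ = 55.6°, so NJ runs at 6.6° + (180° − 55.6°) = 131.0° from the x-axis; with |NJ| = 16.6, J = N + 16.6·(cos 131.0°, sin 131.0°) = (10.57, 15.01). The perpendicularity gives JE at right angles to NJ; with |JE| = 21.5 on the right of NJ, E = J + 21.5·(0.7547, 0.6561) = (26.79, 29.12). Then |CE| = |E − C| = 39.57.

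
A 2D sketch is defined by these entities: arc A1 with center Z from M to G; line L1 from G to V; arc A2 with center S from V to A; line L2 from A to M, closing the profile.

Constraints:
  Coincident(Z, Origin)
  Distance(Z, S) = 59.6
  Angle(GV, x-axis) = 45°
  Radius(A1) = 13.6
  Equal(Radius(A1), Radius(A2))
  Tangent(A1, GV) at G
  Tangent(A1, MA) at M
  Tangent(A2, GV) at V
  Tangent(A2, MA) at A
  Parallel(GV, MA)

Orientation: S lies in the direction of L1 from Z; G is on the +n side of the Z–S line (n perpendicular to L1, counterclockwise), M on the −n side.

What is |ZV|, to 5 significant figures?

61.132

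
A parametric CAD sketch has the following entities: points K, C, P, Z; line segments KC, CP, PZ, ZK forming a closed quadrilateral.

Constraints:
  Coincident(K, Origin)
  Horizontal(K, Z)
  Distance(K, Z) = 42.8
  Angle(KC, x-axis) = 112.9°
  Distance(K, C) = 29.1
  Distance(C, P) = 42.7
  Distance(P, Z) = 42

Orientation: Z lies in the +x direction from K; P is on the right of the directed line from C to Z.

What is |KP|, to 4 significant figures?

13.75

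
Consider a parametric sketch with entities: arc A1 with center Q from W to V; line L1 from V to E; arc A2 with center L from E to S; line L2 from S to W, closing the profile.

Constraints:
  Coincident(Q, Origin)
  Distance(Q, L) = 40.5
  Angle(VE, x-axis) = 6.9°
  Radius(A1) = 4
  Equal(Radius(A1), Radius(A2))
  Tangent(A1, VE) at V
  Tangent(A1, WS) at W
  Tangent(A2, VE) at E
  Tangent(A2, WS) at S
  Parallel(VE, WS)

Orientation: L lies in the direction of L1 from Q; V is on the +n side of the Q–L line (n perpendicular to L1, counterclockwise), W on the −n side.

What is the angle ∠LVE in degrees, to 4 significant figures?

5.641°

Tangency of A1 to both parallel lines with radius 4.0 puts V and W at Q ± 4.0·n: V = (-0.4805, 3.971), W = (0.4805, -3.971). Equal radii place E and S the same way about L: E = L + 4.0·n = (39.73, 8.837), S = L − 4.0·n = (40.69, 0.8945). Then cos ∠LVE = VL·VE / (|VL||VE|), giving 5.641°.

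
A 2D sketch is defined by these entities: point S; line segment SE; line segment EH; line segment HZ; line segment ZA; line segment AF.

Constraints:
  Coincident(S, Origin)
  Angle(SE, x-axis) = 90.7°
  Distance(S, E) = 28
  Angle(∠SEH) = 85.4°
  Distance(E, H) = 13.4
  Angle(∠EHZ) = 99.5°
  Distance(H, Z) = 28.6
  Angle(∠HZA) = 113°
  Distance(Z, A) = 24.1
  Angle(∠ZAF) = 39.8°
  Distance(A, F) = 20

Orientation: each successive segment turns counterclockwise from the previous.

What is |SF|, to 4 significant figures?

6.031

S is at the origin; SE runs at 90.7° with length 28.0, so E = (-0.3421, 28.00). ∠SEH = 85.4° gives EH at -174.7° from the x-axis; with |EH| = 13.4, H = (-13.68, 26.76). ∠EHZ = 99.5° gives HZ at -94.20° from the x-axis; with |HZ| = 28.6, Z = (-15.78, -1.763). ∠HZA = 113.0° gives ZA at -27.20° from the x-axis; with |ZA| = 24.1, A = (5.656, -12.78). ∠ZAF = 39.8° gives AF at 113.0° from the x-axis; with |AF| = 20.0, F = (-2.159, 5.631). Then |SF| = |F − S| = 6.031.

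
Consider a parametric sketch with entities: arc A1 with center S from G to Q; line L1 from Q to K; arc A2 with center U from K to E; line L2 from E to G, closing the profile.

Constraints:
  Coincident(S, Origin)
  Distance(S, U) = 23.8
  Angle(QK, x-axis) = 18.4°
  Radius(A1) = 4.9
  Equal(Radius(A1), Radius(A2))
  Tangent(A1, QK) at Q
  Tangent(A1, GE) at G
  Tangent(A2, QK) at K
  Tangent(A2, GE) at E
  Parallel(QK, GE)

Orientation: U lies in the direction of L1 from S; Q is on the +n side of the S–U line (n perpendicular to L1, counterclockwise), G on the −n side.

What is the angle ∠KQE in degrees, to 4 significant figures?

22.38°

The slot axis is L1's direction at 18.4°, so u = (cos 18.4°, sin 18.4°) = (0.9489, 0.3156) and n = (−sin 18.4°, cos 18.4°) = (-0.3156, 0.9489). S is at the origin and U lies 23.8 along u from S, so U = 23.8·u = (22.58, 7.512). Tangency of A1 to both parallel lines with radius 4.9 puts Q and G at S ± 4.9·n: Q = (-1.547, 4.649), G = (1.547, -4.649). Equal radii place K and E the same way about U: K = U + 4.9·n = (21.04, 12.16), E = U − 4.9·n = (24.13, 2.863). Then cos ∠KQE = QK·QE / (|QK||QE|), giving 22.38°.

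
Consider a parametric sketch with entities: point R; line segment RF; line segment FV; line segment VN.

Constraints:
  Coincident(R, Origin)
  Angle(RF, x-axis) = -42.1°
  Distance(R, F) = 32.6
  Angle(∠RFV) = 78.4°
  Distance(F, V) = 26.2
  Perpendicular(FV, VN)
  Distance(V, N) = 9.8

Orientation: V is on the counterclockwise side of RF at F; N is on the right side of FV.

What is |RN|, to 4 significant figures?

46.13

R is at the origin; RF runs at -42.1° with length 32.6, so F = 32.6·(cos -42.1°, sin -42.1°) = (24.19, -21.86). ∠RFV = 78.4°, so FV runs at -42.1° + (180° − 78.4°) = 59.50° from the x-axis; with |FV| = 26.2, V = F + 26.2·(cos 59.50°, sin 59.50°) = (37.49, 0.7188). FV ⟂ VN; with |VN| = 9.8 on the right of FV, N = V + 9.8·(0.8616, -0.5075) = (45.93, -4.255). Then |RN| = |N − R| = 46.13.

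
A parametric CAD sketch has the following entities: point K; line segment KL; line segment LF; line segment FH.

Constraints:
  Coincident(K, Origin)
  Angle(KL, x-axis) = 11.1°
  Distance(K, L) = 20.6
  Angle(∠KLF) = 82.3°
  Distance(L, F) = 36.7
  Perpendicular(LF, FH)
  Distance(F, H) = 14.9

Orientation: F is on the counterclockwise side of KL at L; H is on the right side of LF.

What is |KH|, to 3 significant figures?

49.0

K is at the origin; KL runs at 11.1° with length 20.6, so L = 20.6·(cos 11.1°, sin 11.1°) = (20.2, 3.97). ∠KLF = 82.3°, so LF runs at 11.1° + (180° − 82.3°) = 109° from the x-axis; with |LF| = 36.7, F = L + 36.7·(cos 109°, sin 109°) = (8.39, 38.7). LF ⟂ FH; with |FH| = 14.9 on the right of LF, H = F + 14.9·(0.947, 0.322) = (22.5, 43.5). Then |KH| = |H − K| = 49.0.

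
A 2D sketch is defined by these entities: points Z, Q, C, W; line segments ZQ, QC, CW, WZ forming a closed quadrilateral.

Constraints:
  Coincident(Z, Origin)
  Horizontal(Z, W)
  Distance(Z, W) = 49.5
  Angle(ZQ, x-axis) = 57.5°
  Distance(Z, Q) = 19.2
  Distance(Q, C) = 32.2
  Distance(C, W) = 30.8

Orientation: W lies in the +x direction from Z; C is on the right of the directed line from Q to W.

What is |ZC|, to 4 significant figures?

25.96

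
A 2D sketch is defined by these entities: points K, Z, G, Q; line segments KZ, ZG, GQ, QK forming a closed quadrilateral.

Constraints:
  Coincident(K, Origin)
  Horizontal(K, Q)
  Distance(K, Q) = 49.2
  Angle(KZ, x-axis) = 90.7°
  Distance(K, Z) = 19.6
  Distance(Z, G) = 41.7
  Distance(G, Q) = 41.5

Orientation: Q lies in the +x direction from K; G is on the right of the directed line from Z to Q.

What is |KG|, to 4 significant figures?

23.76

Checks: |ZG| = 41.70 ✓; |GQ| = 41.50 ✓.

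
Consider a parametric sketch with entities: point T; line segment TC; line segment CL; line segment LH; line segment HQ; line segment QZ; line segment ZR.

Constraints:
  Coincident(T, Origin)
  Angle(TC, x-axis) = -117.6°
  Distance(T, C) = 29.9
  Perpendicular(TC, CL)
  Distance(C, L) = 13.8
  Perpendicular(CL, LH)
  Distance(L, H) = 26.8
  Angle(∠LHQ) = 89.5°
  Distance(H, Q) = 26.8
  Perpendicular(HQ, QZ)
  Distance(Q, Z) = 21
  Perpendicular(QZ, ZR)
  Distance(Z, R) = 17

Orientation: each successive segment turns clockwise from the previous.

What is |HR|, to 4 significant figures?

23.17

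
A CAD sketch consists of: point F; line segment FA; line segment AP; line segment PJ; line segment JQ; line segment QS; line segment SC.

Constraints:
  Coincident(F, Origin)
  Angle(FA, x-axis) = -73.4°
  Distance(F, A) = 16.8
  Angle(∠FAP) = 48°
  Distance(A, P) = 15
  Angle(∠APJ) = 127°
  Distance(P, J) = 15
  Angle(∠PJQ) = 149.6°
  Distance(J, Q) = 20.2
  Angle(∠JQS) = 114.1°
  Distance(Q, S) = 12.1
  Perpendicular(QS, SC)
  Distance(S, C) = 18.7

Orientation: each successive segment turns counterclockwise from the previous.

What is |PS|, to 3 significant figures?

38.2

F is at the origin; FA runs at -73.4° with length 16.8, so A = (4.80, -16.1). ∠FAP = 48.0° gives AP at 58.6° from the x-axis; with |AP| = 15.0, P = (12.6, -3.30). ∠APJ = 127.0° gives PJ at 112° from the x-axis; with |PJ| = 15.0, J = (7.09, 10.7). ∠PJQ = 149.6° gives JQ at 142° from the x-axis; with |JQ| = 20.2, Q = (-8.82, 23.1). ∠JQS = 114.1° gives QS at -152° from the x-axis; with |QS| = 12.1, S = (-19.5, 17.4). Then |PS| = |S − P| = 38.2.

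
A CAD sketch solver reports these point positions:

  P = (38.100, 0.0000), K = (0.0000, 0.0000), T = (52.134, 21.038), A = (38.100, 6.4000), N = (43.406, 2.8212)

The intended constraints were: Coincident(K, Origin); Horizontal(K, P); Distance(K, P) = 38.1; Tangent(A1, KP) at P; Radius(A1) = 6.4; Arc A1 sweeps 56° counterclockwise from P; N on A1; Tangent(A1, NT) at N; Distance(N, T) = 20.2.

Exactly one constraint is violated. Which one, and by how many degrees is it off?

Tangent(A1, NT) at N — off by 8.40°.

K = (0.00, 0.00) ✓; K.y = 0.00, P.y = 0.00 ✓; |KP| = 38.10 ✓; ∠(AP, PK) = 90.00° ✓; |AP| = 6.400 ✓; bearing(A→N) − bearing(A→P) = 56.00° ✓; |AN| = 6.400 ✓; ∠(AN, NT) = 81.60° ✗; |NT| = 20.20 ✓.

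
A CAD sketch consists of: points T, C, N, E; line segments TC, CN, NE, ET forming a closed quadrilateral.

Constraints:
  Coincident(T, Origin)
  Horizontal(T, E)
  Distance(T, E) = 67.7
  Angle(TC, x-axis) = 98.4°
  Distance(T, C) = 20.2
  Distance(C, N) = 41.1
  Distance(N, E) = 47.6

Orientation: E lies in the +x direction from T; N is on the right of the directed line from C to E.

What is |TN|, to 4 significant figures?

25.32

T is at the origin; TE is horizontal with |TE| = 67.7 and E in +x, so E = (67.7, 0). TC runs at 98.4° with |TC| = 20.2, so C = (-2.951, 19.98). N is determined by |CN| = 41.1 and |NE| = 47.6 together: it lies at the intersection of circle(C, 41.1) and circle(E, 47.6). With |CE| = 73.42, the foot of the radical line on CE is 32.79 from C and the perpendicular offset is √(41.1² − 32.79²) = 24.79. Taking the right-of-CE solution: N = (21.85, -12.79).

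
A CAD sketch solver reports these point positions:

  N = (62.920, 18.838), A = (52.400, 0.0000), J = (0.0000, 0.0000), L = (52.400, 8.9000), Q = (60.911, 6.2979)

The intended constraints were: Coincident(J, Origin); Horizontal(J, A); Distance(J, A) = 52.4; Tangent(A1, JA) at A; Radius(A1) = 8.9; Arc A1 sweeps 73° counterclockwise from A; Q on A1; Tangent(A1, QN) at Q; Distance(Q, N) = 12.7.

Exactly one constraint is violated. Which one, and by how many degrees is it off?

Tangent(A1, QN) at Q — off by 7.90°.

J = (0.00, 0.00) ✓; J.y = 0.00, A.y = 0.00 ✓; |JA| = 52.40 ✓; ∠(LA, AJ) = 90.00° ✓; |LA| = 8.900 ✓; bearing(L→Q) − bearing(L→A) = 73.00° ✓; |LQ| = 8.900 ✓; ∠(LQ, QN) = 82.10° ✗; |QN| = 12.70 ✓.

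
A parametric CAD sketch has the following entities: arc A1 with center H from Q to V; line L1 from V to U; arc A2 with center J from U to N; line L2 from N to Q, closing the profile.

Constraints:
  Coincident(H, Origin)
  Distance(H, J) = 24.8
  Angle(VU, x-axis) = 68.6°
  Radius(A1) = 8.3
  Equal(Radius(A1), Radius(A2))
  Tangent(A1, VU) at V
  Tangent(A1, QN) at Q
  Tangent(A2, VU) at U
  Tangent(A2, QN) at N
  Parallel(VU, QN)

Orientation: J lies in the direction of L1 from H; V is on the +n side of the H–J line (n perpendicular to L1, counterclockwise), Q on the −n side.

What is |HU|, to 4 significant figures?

26.15

The slot axis is L1's direction at 68.6°, so u = (cos 68.6°, sin 68.6°) = (0.3649, 0.9311) and n = (−sin 68.6°, cos 68.6°) = (-0.9311, 0.3649). H is at the origin and J lies 24.8 along u from H, so J = 24.8·u = (9.049, 23.09). Tangency of A1 to both parallel lines with radius 8.3 puts V and Q at H ± 8.3·n: V = (-7.728, 3.028), Q = (7.728, -3.028). Equal radii place U and N the same way about J: U = J + 8.3·n = (1.321, 26.12), N = J − 8.3·n = (16.78, 20.06). Then |HU| = |U − H| = 26.15.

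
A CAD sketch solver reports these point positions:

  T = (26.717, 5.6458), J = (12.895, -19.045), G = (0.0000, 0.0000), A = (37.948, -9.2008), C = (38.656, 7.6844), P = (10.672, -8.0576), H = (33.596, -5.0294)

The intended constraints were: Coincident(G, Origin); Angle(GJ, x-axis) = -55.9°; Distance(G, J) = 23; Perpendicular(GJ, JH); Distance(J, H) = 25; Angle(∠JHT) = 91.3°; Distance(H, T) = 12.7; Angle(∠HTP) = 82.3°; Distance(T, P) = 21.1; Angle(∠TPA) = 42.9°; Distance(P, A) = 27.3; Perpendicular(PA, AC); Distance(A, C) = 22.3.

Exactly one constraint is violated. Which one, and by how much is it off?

Distance(A, C) = 22.3 — off by 5.40.

G = (0.00, 0.00) ✓; GJ at -55.90° ✓; |GJ| = 23.00 ✓; ∠(GJ, JH) = 90.00° ✓; |JH| = 25.00 ✓; ∠JHT = 91.30° ✓; |HT| = 12.70 ✓; ∠HTP = 82.30° ✓; |TP| = 21.10 ✓; ∠TPA = 42.90° ✓; |PA| = 27.30 ✓; ∠(PA, AC) = 90.00° ✓; |AC| = 16.90 ✗.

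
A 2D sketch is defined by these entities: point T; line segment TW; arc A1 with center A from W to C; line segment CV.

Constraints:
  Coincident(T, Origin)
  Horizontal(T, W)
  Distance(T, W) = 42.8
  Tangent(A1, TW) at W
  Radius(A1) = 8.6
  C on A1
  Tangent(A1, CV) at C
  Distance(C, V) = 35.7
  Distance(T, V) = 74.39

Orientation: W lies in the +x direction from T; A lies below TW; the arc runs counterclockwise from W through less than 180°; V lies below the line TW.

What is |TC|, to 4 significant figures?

39.89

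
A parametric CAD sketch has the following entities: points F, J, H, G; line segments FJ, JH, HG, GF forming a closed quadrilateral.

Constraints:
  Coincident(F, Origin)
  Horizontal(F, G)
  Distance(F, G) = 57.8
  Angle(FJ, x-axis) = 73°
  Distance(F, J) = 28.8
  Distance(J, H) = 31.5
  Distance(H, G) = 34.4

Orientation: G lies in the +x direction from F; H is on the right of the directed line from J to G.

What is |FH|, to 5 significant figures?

23.401

Checks: F.y = 0.00, G.y = 0.00 ✓; |JH| = 31.50 ✓; |HG| = 34.40 ✓.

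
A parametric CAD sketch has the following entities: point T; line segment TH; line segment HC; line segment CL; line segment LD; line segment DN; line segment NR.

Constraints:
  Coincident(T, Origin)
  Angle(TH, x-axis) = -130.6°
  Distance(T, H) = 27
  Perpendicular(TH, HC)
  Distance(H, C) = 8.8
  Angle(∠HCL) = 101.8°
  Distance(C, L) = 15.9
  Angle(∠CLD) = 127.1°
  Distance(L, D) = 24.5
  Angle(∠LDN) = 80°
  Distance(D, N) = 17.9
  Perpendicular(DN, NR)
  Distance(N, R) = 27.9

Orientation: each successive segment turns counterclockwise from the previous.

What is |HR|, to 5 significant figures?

6.9157

∠LDN = 80.0° gives DN at -169.50° from the x-axis; with |DN| = 17.9, N = (-16.106, 4.7112). DN ⟂ NR, so NR runs at -79.500°; with |NR| = 27.9, R = (-11.022, -22.722). Then |HR| = |R − H| = 6.9157.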